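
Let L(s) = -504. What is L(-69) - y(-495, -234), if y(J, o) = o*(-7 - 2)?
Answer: -2610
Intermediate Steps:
y(J, o) = -9*o (y(J, o) = o*(-9) = -9*o)
L(-69) - y(-495, -234) = -504 - (-9)*(-234) = -504 - 1*2106 = -504 - 2106 = -2610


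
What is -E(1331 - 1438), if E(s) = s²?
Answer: -11449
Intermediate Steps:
-E(1331 - 1438) = -(1331 - 1438)² = -1*(-107)² = -1*11449 = -11449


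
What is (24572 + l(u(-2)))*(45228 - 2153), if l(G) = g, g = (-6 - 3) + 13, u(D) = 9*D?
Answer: 1058611200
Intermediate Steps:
g = 4 (g = -9 + 13 = 4)
l(G) = 4
(24572 + l(u(-2)))*(45228 - 2153) = (24572 + 4)*(45228 - 2153) = 24576*43075 = 1058611200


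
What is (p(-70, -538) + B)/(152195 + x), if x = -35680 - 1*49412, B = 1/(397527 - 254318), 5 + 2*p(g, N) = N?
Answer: -77762485/19219507054 ≈ -0.0040460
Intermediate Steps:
p(g, N) = -5/2 + N/2
B = 1/143209 ≈ 6.9828e-6
x = -85092 (x = -35680 - 49412 = -85092)
(p(-70, -538) + B)/(152195 + x) = ((-5/2 + (½)*(-538)) + 1/143209)/(152195 - 85092) = ((-5/2 - 269) + 1/143209)/67103 = (-543/2 + 1/143209)*(1/67103) = -77762485/286418*1/67103 = -77762485/19219507054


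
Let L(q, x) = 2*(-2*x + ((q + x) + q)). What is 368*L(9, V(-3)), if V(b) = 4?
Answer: 10304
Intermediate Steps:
L(q, x) = -2*x + 4*q (L(q, x) = 2*(-2*x + (x + 2*q)) = 2*(-x + 2*q) = -2*x + 4*q)
368*L(9, V(-3)) = 368*(-2*4 + 4*9) = 368*(-8 + 36) = 368*28 = 10304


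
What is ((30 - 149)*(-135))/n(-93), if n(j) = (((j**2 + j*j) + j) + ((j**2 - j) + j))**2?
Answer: 1785/74269924 ≈ 2.4034e-5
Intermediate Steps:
n(j) = (j + 3*j**2)**2 (n(j) = (((j**2 + j**2) + j) + j**2)**2 = ((2*j**2 + j) + j**2)**2 = ((j + 2*j**2) + j**2)**2 = (j + 3*j**2)**2)
((30 - 149)*(-135))/n(-93) = ((30 - 149)*(-135))/(((-93)**2*(1 + 3*(-93))**2)) = (-119*(-135))/((8649*(1 - 279)**2)) = 16065/((8649*(-278)**2)) = 16065/((8649*77284)) = 16065/668429316 = 16065*(1/668429316) = 1785/74269924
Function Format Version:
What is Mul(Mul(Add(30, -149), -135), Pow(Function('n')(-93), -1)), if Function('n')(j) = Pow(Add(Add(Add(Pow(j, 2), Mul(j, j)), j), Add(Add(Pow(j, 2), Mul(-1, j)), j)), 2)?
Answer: Rational(1785, 74269924) ≈ 2.4034e-5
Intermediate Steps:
Function('n')(j) = Pow(Add(j, Mul(3, Pow(j, 2))), 2) (Function('n')(j) = Pow(Add(Add(Add(Pow(j, 2), Pow(j, 2)), j), Pow(j, 2)), 2) = Pow(Add(Add(Mul(2, Pow(j, 2)), j), Pow(j, 2)), 2) = Pow(Add(Add(j, Mul(2, Pow(j, 2))), Pow(j, 2)), 2) = Pow(Add(j, Mul(3, Pow(j, 2))), 2))
Mul(Mul(Add(30, -149), -135), Pow(Function('n')(-93), -1)) = Mul(Mul(Add(30, -149), -135), Pow(Mul(Pow(-93, 2), Pow(Add(1, Mul(3, -93)), 2)), -1)) = Mul(Mul(-119, -135), Pow(Mul(8649, Pow(Add(1, -279), 2)), -1)) = Mul(16065, Pow(Mul(8649, Pow(-278, 2)), -1)) = Mul(16065, Pow(Mul(8649, 77284), -1)) = Mul(16065, Pow(668429316, -1)) = Mul(16065, Rational(1, 668429316)) = Rational(1785, 74269924)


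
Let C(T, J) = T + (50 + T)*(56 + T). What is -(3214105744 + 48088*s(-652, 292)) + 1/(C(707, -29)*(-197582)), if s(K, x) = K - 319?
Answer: -361912568772629161057/114261275436 ≈ -3.1674e+9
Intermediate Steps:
s(K, x) = -319 + K
-(3214105744 + 48088*s(-652, 292)) + 1/(C(707, -29)*(-197582)) = -48088/(1/((-319 - 652) + 66838)) + 1/((2800 + 707**2 + 107*707)*(-197582)) = -48088/(1/(-971 + 66838)) - 1/197582/(2800 + 499849 + 75649) = -48088/(1/65867) - 1/197582/578298 = -48088/1/65867 + (1/578298)*(-1/197582) = -48088*65867 - 1/114261275436 = -3167412296 - 1/114261275436 = -361912568772629161057/114261275436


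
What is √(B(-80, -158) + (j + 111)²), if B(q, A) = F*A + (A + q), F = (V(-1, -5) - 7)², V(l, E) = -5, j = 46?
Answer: √1659 ≈ 40.731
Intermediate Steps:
F = 144 (F = (-5 - 7)² = (-12)² = 144)
B(q, A) = q + 145*A (B(q, A) = 144*A + (A + q) = q + 145*A)
√(B(-80, -158) + (j + 111)²) = √((-80 + 145*(-158)) + (46 + 111)²) = √((-80 - 22910) + 157²) = √(-22990 + 24649) = √1659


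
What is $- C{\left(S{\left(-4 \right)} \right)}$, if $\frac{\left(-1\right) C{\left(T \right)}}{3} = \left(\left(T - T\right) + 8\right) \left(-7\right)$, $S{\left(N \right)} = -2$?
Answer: $-168$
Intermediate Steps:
$C{\left(T \right)} = 168$ ($C{\left(T \right)} = - 3 \left(\left(T - T\right) + 8\right) \left(-7\right) = - 3 \left(0 + 8\right) \left(-7\right) = - 3 \cdot 8 \left(-7\right) = \left(-3\right) \left(-56\right) = 168$)
$- C{\left(S{\left(-4 \right)} \right)} = \left(-1\right) 168 = -168$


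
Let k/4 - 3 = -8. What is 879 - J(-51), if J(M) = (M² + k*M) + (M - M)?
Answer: -2742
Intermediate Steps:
k = -20 (k = 12 + 4*(-8) = 12 - 32 = -20)
J(M) = M² - 20*M (J(M) = (M² - 20*M) + (M - M) = (M² - 20*M) + 0 = M² - 20*M)
879 - J(-51) = 879 - (-51)*(-20 - 51) = 879 - (-51)*(-71) = 879 - 1*3621 = 879 - 3621 = -2742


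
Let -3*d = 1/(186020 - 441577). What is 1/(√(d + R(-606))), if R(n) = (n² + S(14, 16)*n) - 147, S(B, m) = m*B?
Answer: √8498811697756926/44341375624 ≈ 0.0020791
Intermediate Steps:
S(B, m) = B*m
R(n) = -147 + n² + 224*n (R(n) = (n² + (14*16)*n) - 147 = (n² + 224*n) - 147 = -147 + n² + 224*n)
d = 1/766671 (d = -1/(3*(186020 - 441577)) = -⅓/(-255557) = -⅓*(-1/255557) = 1/766671 ≈ 1.3043e-6)
1/(√(d + R(-606))) = 1/(√(1/766671 + (-147 + (-606)² + 224*(-606)))) = 1/(√(1/766671 + (-147 + 367236 - 135744))) = 1/(√(1/766671 + 231345)) = 1/(√(177365502496/766671)) = 1/(4*√8498811697756926/766671) = √8498811697756926/44341375624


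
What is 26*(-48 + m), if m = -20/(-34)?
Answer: -20956/17 ≈ -1232.7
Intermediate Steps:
m = 10/17 (m = -20*(-1/34) = 10/17 ≈ 0.58823)
26*(-48 + m) = 26*(-48 + 10/17) = 26*(-806/17) = -20956/17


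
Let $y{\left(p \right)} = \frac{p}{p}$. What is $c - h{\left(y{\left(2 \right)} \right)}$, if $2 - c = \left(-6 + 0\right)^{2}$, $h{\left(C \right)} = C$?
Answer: $-35$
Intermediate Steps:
$y{\left(p \right)} = 1$
$c = -34$ ($c = 2 - \left(-6 + 0\right)^{2} = 2 - \left(-6\right)^{2} = 2 - 36 = -34$)
$c - h{\left(y{\left(2 \right)} \right)} = -34 - 1 = -35$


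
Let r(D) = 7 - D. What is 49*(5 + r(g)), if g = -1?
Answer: 637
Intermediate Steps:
49*(5 + r(g)) = 49*(5 + (7 - 1*(-1))) = 49*(5 + (7 + 1)) = 49*(5 + 8) = 49*13 = 637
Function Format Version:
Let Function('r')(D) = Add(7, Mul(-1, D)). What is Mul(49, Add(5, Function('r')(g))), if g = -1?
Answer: 637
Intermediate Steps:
Mul(49, Add(5, Function('r')(g))) = Mul(49, Add(5, Add(7, Mul(-1, -1)))) = Mul(49, Add(5, Add(7, 1))) = Mul(49, Add(5, 8)) = Mul(49, 13) = 637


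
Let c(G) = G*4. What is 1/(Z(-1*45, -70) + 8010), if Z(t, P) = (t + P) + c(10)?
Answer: 1/7935 ≈ 0.00012602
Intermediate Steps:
c(G) = 4*G
Z(t, P) = 40 + P + t (Z(t, P) = (t + P) + 4*10 = (P + t) + 40 = 40 + P + t)
1/(Z(-1*45, -70) + 8010) = 1/((40 - 70 - 1*45) + 8010) = 1/((40 - 70 - 45) + 8010) = 1/(-75 + 8010) = 1/7935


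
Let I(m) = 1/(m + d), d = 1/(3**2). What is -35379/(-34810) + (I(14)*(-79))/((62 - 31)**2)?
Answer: 4293150903/4248456070 ≈ 1.0105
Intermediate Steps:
d = 1/9 ≈ 0.11111
I(m) = 1/(1/9 + m) (I(m) = 1/(m + 1/9) = 1/(1/9 + m))
-35379/(-34810) + (I(14)*(-79))/((62 - 31)**2) = -35379/(-34810) + ((9/(1 + 9*14))*(-79))/((62 - 31)**2) = -35379*(-1/34810) + ((9/(1 + 126))*(-79))/(31**2) = 35379/34810 + ((9/127)*(-79))/961 = 35379/34810 + ((9*(1/127))*(-79))*(1/961) = 35379/34810 + ((9/127)*(-79))*(1/961) = 35379/34810 - 711/127*1/961 = 35379/34810 - 711/122047 = 4293150903/4248456070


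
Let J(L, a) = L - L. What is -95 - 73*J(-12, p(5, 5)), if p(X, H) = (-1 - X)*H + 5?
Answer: -95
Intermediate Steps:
p(X, H) = 5 + H*(-1 - X) (p(X, H) = H*(-1 - X) + 5 = 5 + H*(-1 - X))
J(L, a) = 0
-95 - 73*J(-12, p(5, 5)) = -95 - 73*0 = -95 + 0 = -95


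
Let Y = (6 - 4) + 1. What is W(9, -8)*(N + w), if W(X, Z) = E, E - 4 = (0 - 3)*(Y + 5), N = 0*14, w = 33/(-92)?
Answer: 165/23 ≈ 7.1739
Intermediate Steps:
Y = 3 (Y = 2 + 1 = 3)
w = -33/92 (w = 33*(-1/92) = -33/92 ≈ -0.35870)
N = 0
E = -20 (E = 4 + (0 - 3)*(3 + 5) = 4 - 3*8 = 4 - 24 = -20)
W(X, Z) = -20
W(9, -8)*(N + w) = -20*(0 - 33/92) = -20*(-33/92) = 165/23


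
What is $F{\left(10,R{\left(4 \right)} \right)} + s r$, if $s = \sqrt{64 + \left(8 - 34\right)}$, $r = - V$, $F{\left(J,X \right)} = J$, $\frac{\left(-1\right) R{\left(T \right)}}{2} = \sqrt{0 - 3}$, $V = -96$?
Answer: $10 + 96 \sqrt{38} \approx 601.78$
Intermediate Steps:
$R{\left(T \right)} = - 2 i \sqrt{3}$ ($R{\left(T \right)} = - 2 \sqrt{0 - 3} = - 2 \sqrt{-3} = - 2 i \sqrt{3}$)
$r = 96$ ($r = \left(-1\right) \left(-96\right) = 96$)
$s = \sqrt{38}$ ($s = \sqrt{64 - 26} = \sqrt{38} \approx 6.1644$)
$F{\left(10,R{\left(4 \right)} \right)} + s r = 10 + \sqrt{38} \cdot 96 = 10 + 96 \sqrt{38}$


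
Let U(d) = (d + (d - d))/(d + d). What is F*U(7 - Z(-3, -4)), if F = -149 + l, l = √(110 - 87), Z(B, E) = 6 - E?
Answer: -149/2 + √23/2 ≈ -72.102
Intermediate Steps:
U(d) = ½ (U(d) = (d + 0)/((2*d)) = d*(1/(2*d)) = ½)
l = √23 ≈ 4.7958
F = -149 + √23 ≈ -144.20
F*U(7 - Z(-3, -4)) = (-149 + √23)*(½) = -149/2 + √23/2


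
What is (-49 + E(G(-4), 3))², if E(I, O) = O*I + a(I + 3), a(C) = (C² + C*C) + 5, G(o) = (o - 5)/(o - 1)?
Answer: 34969/625 ≈ 55.950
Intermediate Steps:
G(o) = (-5 + o)/(-1 + o)
a(C) = 5 + 2*C² (a(C) = (C² + C²) + 5 = 2*C² + 5 = 5 + 2*C²)
E(I, O) = 5 + 2*(3 + I)² + I*O (E(I, O) = O*I + (5 + 2*(I + 3)²) = I*O + (5 + 2*(3 + I)²) = 5 + 2*(3 + I)² + I*O)
(-49 + E(G(-4), 3))² = (-49 + (5 + 2*(3 + (-5 - 4)/(-1 - 4))² + ((-5 - 4)/(-1 - 4))*3))² = (-49 + (5 + 2*(3 - 9/(-5))² + (-9/(-5))*3))² = (-49 + (5 + 2*(3 - ⅕*(-9))² - ⅕*(-9)*3))² = (-49 + (5 + 2*(3 + 9/5)² + (9/5)*3))² = (-49 + (5 + 2*(24/5)² + 27/5))² = (-49 + (5 + 2*(576/25) + 27/5))² = (-49 + (5 + 1152/25 + 27/5))² = (-49 + 1412/25)² = (187/25)² = 34969/625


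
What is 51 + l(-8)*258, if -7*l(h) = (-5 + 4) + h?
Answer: 2679/7 ≈ 382.71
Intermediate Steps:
l(h) = ⅐ - h/7 (l(h) = -((-5 + 4) + h)/7 = -(-1 + h)/7 = ⅐ - h/7)
51 + l(-8)*258 = 51 + (⅐ - ⅐*(-8))*258 = 51 + (⅐ + 8/7)*258 = 51 + (9/7)*258 = 51 + 2322/7 = 2679/7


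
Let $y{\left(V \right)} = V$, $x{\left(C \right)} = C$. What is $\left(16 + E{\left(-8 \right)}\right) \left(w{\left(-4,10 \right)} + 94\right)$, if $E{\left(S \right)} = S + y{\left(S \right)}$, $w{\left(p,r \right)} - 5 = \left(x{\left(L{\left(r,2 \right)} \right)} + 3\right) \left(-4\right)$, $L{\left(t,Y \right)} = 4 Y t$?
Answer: $0$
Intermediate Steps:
$L{\left(t,Y \right)} = 4 Y t$
$w{\left(p,r \right)} = -7 - 32 r$ ($w{\left(p,r \right)} = 5 + \left(4 \cdot 2 r + 3\right) \left(-4\right) = 5 + \left(8 r + 3\right) \left(-4\right) = 5 + \left(3 + 8 r\right) \left(-4\right) = 5 - \left(12 + 32 r\right) = -7 - 32 r$)
$E{\left(S \right)} = 2 S$ ($E{\left(S \right)} = S + S = 2 S$)
$\left(16 + E{\left(-8 \right)}\right) \left(w{\left(-4,10 \right)} + 94\right) = \left(16 + 2 \left(-8\right)\right) \left(\left(-7 - 320\right) + 94\right) = \left(16 - 16\right) \left(\left(-7 - 320\right) + 94\right) = 0 \left(-327 + 94\right) = 0 \left(-233\right) = 0$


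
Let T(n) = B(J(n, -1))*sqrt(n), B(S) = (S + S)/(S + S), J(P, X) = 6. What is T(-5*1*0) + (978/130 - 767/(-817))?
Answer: 449368/53105 ≈ 8.4619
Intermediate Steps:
B(S) = 1 (B(S) = (2*S)/((2*S)) = (2*S)*(1/(2*S)) = 1)
T(n) = sqrt(n) (T(n) = 1*sqrt(n) = sqrt(n))
T(-5*1*0) + (978/130 - 767/(-817)) = sqrt(-5*1*0) + (978/130 - 767/(-817)) = sqrt(-5*0) + (978*(1/130) - 767*(-1/817)) = sqrt(0) + (489/65 + 767/817) = 0 + 449368/53105 = 449368/53105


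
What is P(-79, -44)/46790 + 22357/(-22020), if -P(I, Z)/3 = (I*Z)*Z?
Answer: 905739661/103031580 ≈ 8.7909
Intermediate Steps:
P(I, Z) = -3*I*Z**2 (P(I, Z) = -3*I*Z*Z = -3*I*Z**2)
P(-79, -44)/46790 + 22357/(-22020) = -3*(-79)*(-44)**2/46790 + 22357/(-22020) = -3*(-79)*1936*(1/46790) + 22357*(-1/22020) = 458832*(1/46790) - 22357/22020 = 229416/23395 - 22357/22020 = 905739661/103031580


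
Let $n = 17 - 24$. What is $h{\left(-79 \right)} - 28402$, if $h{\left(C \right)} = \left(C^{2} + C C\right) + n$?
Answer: $-15927$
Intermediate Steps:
$n = -7$ ($n = 17 - 24 = -7$)
$h{\left(C \right)} = -7 + 2 C^{2}$ ($h{\left(C \right)} = \left(C^{2} + C C\right) - 7 = \left(C^{2} + C^{2}\right) - 7 = 2 C^{2} - 7 = -7 + 2 C^{2}$)
$h{\left(-79 \right)} - 28402 = \left(-7 + 2 \left(-79\right)^{2}\right) - 28402 = \left(-7 + 2 \cdot 6241\right) - 28402 = \left(-7 + 12482\right) - 28402 = 12475 - 28402 = -15927$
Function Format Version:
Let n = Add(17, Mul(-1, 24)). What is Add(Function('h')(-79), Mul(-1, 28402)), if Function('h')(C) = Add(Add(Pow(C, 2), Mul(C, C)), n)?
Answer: -15927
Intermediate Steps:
n = -7 (n = Add(17, -24) = -7)
Function('h')(C) = Add(-7, Mul(2, Pow(C, 2))) (Function('h')(C) = Add(Add(Pow(C, 2), Mul(C, C)), -7) = Add(Add(Pow(C, 2), Pow(C, 2)), -7) = Add(Mul(2, Pow(C, 2)), -7) = Add(-7, Mul(2, Pow(C, 2))))
Add(Function('h')(-79), Mul(-1, 28402)) = Add(Add(-7, Mul(2, Pow(-79, 2))), Mul(-1, 28402)) = Add(Add(-7, Mul(2, 6241)), -28402) = Add(Add(-7, 12482), -28402) = Add(12475, -28402) = -15927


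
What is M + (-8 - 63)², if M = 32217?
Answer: 37258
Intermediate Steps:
M + (-8 - 63)² = 32217 + (-8 - 63)² = 32217 + (-71)² = 32217 + 5041 = 37258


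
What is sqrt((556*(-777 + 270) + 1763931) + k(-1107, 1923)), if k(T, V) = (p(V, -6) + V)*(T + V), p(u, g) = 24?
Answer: 9*sqrt(37911) ≈ 1752.4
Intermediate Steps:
k(T, V) = (24 + V)*(T + V)
sqrt((556*(-777 + 270) + 1763931) + k(-1107, 1923)) = sqrt((556*(-777 + 270) + 1763931) + (1923**2 + 24*(-1107) + 24*1923 - 1107*1923)) = sqrt((556*(-507) + 1763931) + (3697929 - 26568 + 46152 - 2128761)) = sqrt((-281892 + 1763931) + 1588752) = sqrt(1482039 + 1588752) = sqrt(3070791) = 9*sqrt(37911)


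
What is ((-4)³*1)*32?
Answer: -2048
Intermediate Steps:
((-4)³*1)*32 = -64*1*32 = -64*32 = -2048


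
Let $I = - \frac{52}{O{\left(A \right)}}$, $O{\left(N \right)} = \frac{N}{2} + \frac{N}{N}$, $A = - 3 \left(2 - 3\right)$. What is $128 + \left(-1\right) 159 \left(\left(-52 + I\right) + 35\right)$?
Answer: $\frac{30691}{5} \approx 6138.2$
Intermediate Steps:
$A = 3$ ($A = \left(-3\right) \left(-1\right) = 3$)
$O{\left(N \right)} = 1 + \frac{N}{2}$ ($O{\left(N \right)} = N \frac{1}{2} + 1 = \frac{N}{2} + 1 = 1 + \frac{N}{2}$)
$I = - \frac{104}{5}$ ($I = - \frac{52}{1 + \frac{1}{2} \cdot 3} = - \frac{52}{1 + \frac{3}{2}} = - \frac{52}{\frac{5}{2}} = \left(-52\right) \frac{2}{5} = - \frac{104}{5} \approx -20.8$)
$128 + \left(-1\right) 159 \left(\left(-52 + I\right) + 35\right) = 128 + \left(-1\right) 159 \left(\left(-52 - \frac{104}{5}\right) + 35\right) = 128 - 159 \left(- \frac{364}{5} + 35\right) = 128 - - \frac{30051}{5} = 128 + \frac{30051}{5} = \frac{30691}{5}$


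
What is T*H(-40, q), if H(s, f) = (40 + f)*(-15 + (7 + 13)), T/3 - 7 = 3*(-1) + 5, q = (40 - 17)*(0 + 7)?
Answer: 27135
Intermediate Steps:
q = 161 (q = 23*7 = 161)
T = 27 (T = 21 + 3*(3*(-1) + 5) = 21 + 3*(-3 + 5) = 21 + 3*2 = 21 + 6 = 27)
H(s, f) = 200 + 5*f (H(s, f) = (40 + f)*(-15 + 20) = (40 + f)*5 = 200 + 5*f)
T*H(-40, q) = 27*(200 + 5*161) = 27*(200 + 805) = 27*1005 = 27135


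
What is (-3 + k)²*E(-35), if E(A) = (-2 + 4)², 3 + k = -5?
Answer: 484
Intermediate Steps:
k = -8 (k = -3 - 5 = -8)
E(A) = 4 (E(A) = 2² = 4)
(-3 + k)²*E(-35) = (-3 - 8)²*4 = (-11)²*4 = 121*4 = 484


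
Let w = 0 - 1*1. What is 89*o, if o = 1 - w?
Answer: 178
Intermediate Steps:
w = -1 (w = 0 - 1 = -1)
o = 2 (o = 1 - 1*(-1) = 1 + 1 = 2)
89*o = 89*2 = 178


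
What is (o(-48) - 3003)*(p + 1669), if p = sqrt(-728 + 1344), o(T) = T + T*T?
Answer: -1246743 - 1494*sqrt(154) ≈ -1.2653e+6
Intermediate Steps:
o(T) = T + T**2
p = 2*sqrt(154) (p = sqrt(616) = 2*sqrt(154) ≈ 24.819)
(o(-48) - 3003)*(p + 1669) = (-48*(1 - 48) - 3003)*(2*sqrt(154) + 1669) = (-48*(-47) - 3003)*(1669 + 2*sqrt(154)) = (2256 - 3003)*(1669 + 2*sqrt(154)) = -747*(1669 + 2*sqrt(154)) = -1246743 - 1494*sqrt(154)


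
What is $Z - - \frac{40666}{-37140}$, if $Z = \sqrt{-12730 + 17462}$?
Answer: $- \frac{20333}{18570} + 26 \sqrt{7} \approx 67.695$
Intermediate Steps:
$Z = 26 \sqrt{7}$ ($Z = \sqrt{4732} = 26 \sqrt{7} \approx 68.79$)
$Z - - \frac{40666}{-37140} = 26 \sqrt{7} - - \frac{40666}{-37140} = 26 \sqrt{7} - \left(-40666\right) \left(- \frac{1}{37140}\right) = 26 \sqrt{7} - \frac{20333}{18570} = - \frac{20333}{18570} + 26 \sqrt{7}$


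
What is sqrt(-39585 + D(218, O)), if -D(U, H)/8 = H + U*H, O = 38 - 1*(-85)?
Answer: I*sqrt(255081) ≈ 505.06*I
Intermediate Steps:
O = 123 (O = 38 + 85 = 123)
D(U, H) = -8*H - 8*H*U (D(U, H) = -8*(H + U*H) = -8*(H + H*U) = -8*H - 8*H*U)
sqrt(-39585 + D(218, O)) = sqrt(-39585 - 8*123*(1 + 218)) = sqrt(-39585 - 8*123*219) = sqrt(-39585 - 215496) = sqrt(-255081) = I*sqrt(255081)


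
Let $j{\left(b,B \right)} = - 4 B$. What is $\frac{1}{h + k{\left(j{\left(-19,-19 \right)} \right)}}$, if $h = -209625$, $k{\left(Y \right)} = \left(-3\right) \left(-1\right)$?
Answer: $- \frac{1}{209622} \approx -4.7705 \cdot 10^{-6}$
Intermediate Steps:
$k{\left(Y \right)} = 3$
$\frac{1}{h + k{\left(j{\left(-19,-19 \right)} \right)}} = \frac{1}{-209625 + 3} = \frac{1}{-209622} = - \frac{1}{209622}$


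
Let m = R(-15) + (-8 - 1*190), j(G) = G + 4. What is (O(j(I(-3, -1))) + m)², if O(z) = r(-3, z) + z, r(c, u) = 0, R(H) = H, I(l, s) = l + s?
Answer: 45369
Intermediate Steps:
j(G) = 4 + G
m = -213 (m = -15 + (-8 - 1*190) = -15 + (-8 - 190) = -15 - 198 = -213)
O(z) = z (O(z) = 0 + z = z)
(O(j(I(-3, -1))) + m)² = ((4 + (-3 - 1)) - 213)² = ((4 - 4) - 213)² = (0 - 213)² = (-213)² = 45369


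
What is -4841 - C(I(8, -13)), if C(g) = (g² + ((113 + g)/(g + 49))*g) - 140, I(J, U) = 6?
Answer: -261249/55 ≈ -4750.0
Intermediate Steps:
C(g) = -140 + g² + g*(113 + g)/(49 + g) (C(g) = (g² + ((113 + g)/(49 + g))*g) - 140 = (g² + g*(113 + g)/(49 + g)) - 140 = -140 + g² + g*(113 + g)/(49 + g))
-4841 - C(I(8, -13)) = -4841 - (-6860 + 6³ - 27*6 + 50*6²)/(49 + 6) = -4841 - (-6860 + 216 - 162 + 50*36)/55 = -4841 - (-6860 + 216 - 162 + 1800)/55 = -4841 - (-5006)/55 = -4841 - 1*(-5006/55) = -4841 + 5006/55 = -261249/55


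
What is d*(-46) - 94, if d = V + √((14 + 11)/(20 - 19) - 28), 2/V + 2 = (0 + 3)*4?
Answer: -516/5 - 46*I*√3 ≈ -103.2 - 79.674*I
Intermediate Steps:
V = ⅕ (V = 2/(-2 + (0 + 3)*4) = 2/(-2 + 3*4) = 2/(-2 + 12) = 2/10 = 2*(⅒) = ⅕ ≈ 0.20000)
d = ⅕ + I*√3 (d = ⅕ + √((14 + 11)/(20 - 19) - 28) = ⅕ + √(25/1 - 28) = ⅕ + √(25*1 - 28) = ⅕ + √(25 - 28) = ⅕ + √(-3) = ⅕ + I*√3 ≈ 0.2 + 1.732*I)
d*(-46) - 94 = (⅕ + I*√3)*(-46) - 94 = (-46/5 - 46*I*√3) - 94 = -516/5 - 46*I*√3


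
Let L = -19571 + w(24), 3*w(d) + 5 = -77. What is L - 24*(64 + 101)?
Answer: -70675/3 ≈ -23558.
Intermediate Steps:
w(d) = -82/3 (w(d) = -5/3 + (1/3)*(-77) = -5/3 - 77/3 = -82/3)
L = -58795/3 (L = -19571 - 82/3 = -58795/3 ≈ -19598.)
L - 24*(64 + 101) = -58795/3 - 24*(64 + 101) = -58795/3 - 24*165 = -58795/3 - 1*3960 = -58795/3 - 3960 = -70675/3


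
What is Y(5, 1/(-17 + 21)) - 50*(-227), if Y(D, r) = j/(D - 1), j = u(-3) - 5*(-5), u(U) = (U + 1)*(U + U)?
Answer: 45437/4 ≈ 11359.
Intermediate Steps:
u(U) = 2*U*(1 + U) (u(U) = (1 + U)*(2*U) = 2*U*(1 + U))
j = 37 (j = 2*(-3)*(1 - 3) - 5*(-5) = 2*(-3)*(-2) + 25 = 12 + 25 = 37)
Y(D, r) = 37/(-1 + D) (Y(D, r) = 37/(D - 1) = 37/(-1 + D))
Y(5, 1/(-17 + 21)) - 50*(-227) = 37/(-1 + 5) - 50*(-227) = 37/4 + 11350 = 45437/4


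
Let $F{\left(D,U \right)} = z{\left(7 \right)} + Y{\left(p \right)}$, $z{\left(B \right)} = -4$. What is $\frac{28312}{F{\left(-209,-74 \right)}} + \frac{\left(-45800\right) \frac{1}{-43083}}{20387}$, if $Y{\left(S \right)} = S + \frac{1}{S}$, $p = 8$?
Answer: $\frac{66312980028472}{9661664331} \approx 6863.5$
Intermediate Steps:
$F{\left(D,U \right)} = \frac{33}{8}$ ($F{\left(D,U \right)} = -4 + \left(8 + \frac{1}{8}\right) = -4 + \frac{65}{8} = \frac{33}{8}$)
$\frac{28312}{F{\left(-209,-74 \right)}} + \frac{\left(-45800\right) \frac{1}{-43083}}{20387} = \frac{28312}{\frac{33}{8}} + \frac{\left(-45800\right) \frac{1}{-43083}}{20387} = 28312 \cdot \frac{8}{33} + \left(-45800\right) \left(- \frac{1}{43083}\right) \frac{1}{20387} = \frac{226496}{33} + \frac{45800}{43083} \cdot \frac{1}{20387} = \frac{226496}{33} + \frac{45800}{878333121} = \frac{66312980028472}{9661664331}$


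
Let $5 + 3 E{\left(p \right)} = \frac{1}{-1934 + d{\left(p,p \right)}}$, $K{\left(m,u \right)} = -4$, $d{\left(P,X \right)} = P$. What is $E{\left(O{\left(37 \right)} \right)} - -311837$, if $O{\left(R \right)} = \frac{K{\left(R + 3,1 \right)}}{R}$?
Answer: $\frac{66946680335}{214686} \approx 3.1184 \cdot 10^{5}$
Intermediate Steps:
$O{\left(R \right)} = - \frac{4}{R}$
$E{\left(p \right)} = - \frac{5}{3} + \frac{1}{3 \left(-1934 + p\right)}$
$E{\left(O{\left(37 \right)} \right)} - -311837 = \frac{9671 - 5 \left(- \frac{4}{37}\right)}{3 \left(-1934 - \frac{4}{37}\right)} - -311837 = \frac{9671 - 5 \left(\left(-4\right) \frac{1}{37}\right)}{3 \left(-1934 - \frac{4}{37}\right)} + 311837 = \frac{9671 - - \frac{20}{37}}{3 \left(-1934 - \frac{4}{37}\right)} + 311837 = \frac{9671 + \frac{20}{37}}{3 \left(- \frac{71562}{37}\right)} + 311837 = \frac{1}{3} \left(- \frac{37}{71562}\right) \frac{357847}{37} + 311837 = - \frac{357847}{214686} + 311837 = \frac{66946680335}{214686}$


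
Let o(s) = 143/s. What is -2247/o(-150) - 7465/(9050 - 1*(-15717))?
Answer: 8346649855/3541681 ≈ 2356.7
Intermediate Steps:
-2247/o(-150) - 7465/(9050 - 1*(-15717)) = -2247/(143/(-150)) - 7465/(9050 - 1*(-15717)) = -2247/(143*(-1/150)) - 7465/(9050 + 15717) = -2247/(-143/150) - 7465/24767 = -2247*(-150/143) - 7465*1/24767 = 337050/143 - 7465/24767 = 8346649855/3541681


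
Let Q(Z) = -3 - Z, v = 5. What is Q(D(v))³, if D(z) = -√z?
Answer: -72 + 32*√5 ≈ -0.44582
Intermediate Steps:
Q(D(v))³ = (-3 - (-1)*√5)³ = (-3 + √5)³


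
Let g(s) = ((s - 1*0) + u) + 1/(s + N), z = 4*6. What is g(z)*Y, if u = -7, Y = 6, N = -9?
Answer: 512/5 ≈ 102.40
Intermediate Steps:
z = 24
g(s) = -7 + s + 1/(-9 + s) (g(s) = ((s - 1*0) - 7) + 1/(s - 9) = ((s + 0) - 7) + 1/(-9 + s) = (s - 7) + 1/(-9 + s) = (-7 + s) + 1/(-9 + s) = -7 + s + 1/(-9 + s))
g(z)*Y = ((64 + 24² - 16*24)/(-9 + 24))*6 = ((64 + 576 - 384)/15)*6 = ((1/15)*256)*6 = (256/15)*6 = 512/5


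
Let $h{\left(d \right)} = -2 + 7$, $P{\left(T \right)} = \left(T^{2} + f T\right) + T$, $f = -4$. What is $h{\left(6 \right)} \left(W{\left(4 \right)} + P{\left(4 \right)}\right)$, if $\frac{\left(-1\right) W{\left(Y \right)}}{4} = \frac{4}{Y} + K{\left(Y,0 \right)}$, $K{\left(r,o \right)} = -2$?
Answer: $40$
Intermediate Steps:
$W{\left(Y \right)} = 8 - \frac{16}{Y}$ ($W{\left(Y \right)} = - 4 \left(\frac{4}{Y} - 2\right) = - 4 \left(-2 + \frac{4}{Y}\right) = 8 - \frac{16}{Y}$)
$P{\left(T \right)} = T^{2} - 3 T$ ($P{\left(T \right)} = \left(T^{2} - 4 T\right) + T = T^{2} - 3 T$)
$h{\left(d \right)} = 5$
$h{\left(6 \right)} \left(W{\left(4 \right)} + P{\left(4 \right)}\right) = 5 \left(\left(8 - \frac{16}{4}\right) + 4 \left(-3 + 4\right)\right) = 5 \left(\left(8 - 4\right) + 4 \cdot 1\right) = 5 \left(\left(8 - 4\right) + 4\right) = 5 \left(4 + 4\right) = 5 \cdot 8 = 40$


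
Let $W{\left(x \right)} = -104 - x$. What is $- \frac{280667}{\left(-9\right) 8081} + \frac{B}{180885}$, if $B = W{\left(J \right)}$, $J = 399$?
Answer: $\frac{16910622536}{4385195055} \approx 3.8563$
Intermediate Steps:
$B = -503$ ($B = -104 - 399 = -503$)
$- \frac{280667}{\left(-9\right) 8081} + \frac{B}{180885} = - \frac{280667}{\left(-9\right) 8081} - \frac{503}{180885} = - \frac{280667}{-72729} - \frac{503}{180885} = \left(-280667\right) \left(- \frac{1}{72729}\right) - \frac{503}{180885} = \frac{280667}{72729} - \frac{503}{180885} = \frac{16910622536}{4385195055}$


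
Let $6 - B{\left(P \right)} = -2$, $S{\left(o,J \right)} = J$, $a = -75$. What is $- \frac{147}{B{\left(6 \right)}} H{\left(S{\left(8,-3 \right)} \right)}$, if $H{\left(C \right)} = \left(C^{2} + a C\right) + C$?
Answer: $- \frac{33957}{8} \approx -4244.6$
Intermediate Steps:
$B{\left(P \right)} = 8$ ($B{\left(P \right)} = 6 - -2 = 6 + 2 = 8$)
$H{\left(C \right)} = C^{2} - 74 C$ ($H{\left(C \right)} = \left(C^{2} - 75 C\right) + C = C^{2} - 74 C$)
$- \frac{147}{B{\left(6 \right)}} H{\left(S{\left(8,-3 \right)} \right)} = - \frac{147}{8} \left(- 3 \left(-74 - 3\right)\right) = \left(-147\right) \frac{1}{8} \left(\left(-3\right) \left(-77\right)\right) = \left(- \frac{147}{8}\right) 231 = - \frac{33957}{8}$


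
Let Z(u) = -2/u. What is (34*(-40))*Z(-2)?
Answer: -1360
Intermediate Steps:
(34*(-40))*Z(-2) = (34*(-40))*(-2/(-2)) = -(-2720)*(-1)/2 = -1360*1 = -1360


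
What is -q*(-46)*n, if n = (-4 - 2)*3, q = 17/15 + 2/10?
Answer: -1104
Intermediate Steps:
q = 4/3 (q = 17*(1/15) + 2*(⅒) = 17/15 + ⅕ = 4/3 ≈ 1.3333)
n = -18 (n = -6*3 = -18)
-q*(-46)*n = -(4/3)*(-46)*(-18) = -(-184)*(-18)/3 = -1*1104 = -1104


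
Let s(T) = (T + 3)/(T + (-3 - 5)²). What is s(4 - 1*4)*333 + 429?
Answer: 28455/64 ≈ 444.61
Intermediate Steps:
s(T) = (3 + T)/(64 + T) (s(T) = (3 + T)/(T + (-8)²) = (3 + T)/(T + 64) = (3 + T)/(64 + T))
s(4 - 1*4)*333 + 429 = ((3 + (4 - 1*4))/(64 + (4 - 1*4)))*333 + 429 = ((3 + (4 - 4))/(64 + (4 - 4)))*333 + 429 = ((3 + 0)/(64 + 0))*333 + 429 = (3/64)*333 + 429 = 999/64 + 429 = 28455/64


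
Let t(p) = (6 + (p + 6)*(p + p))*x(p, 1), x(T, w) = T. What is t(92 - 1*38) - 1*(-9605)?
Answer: 359849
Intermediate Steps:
t(p) = p*(6 + 2*p*(6 + p)) (t(p) = (6 + (p + 6)*(p + p))*p = (6 + (6 + p)*(2*p))*p = (6 + 2*p*(6 + p))*p = p*(6 + 2*p*(6 + p)))
t(92 - 1*38) - 1*(-9605) = 2*(92 - 1*38)*(3 + (92 - 1*38)**2 + 6*(92 - 1*38)) - 1*(-9605) = 2*(92 - 38)*(3 + (92 - 38)**2 + 6*(92 - 38)) + 9605 = 2*54*(3 + 54**2 + 6*54) + 9605 = 2*54*(3 + 2916 + 324) + 9605 = 2*54*3243 + 9605 = 350244 + 9605 = 359849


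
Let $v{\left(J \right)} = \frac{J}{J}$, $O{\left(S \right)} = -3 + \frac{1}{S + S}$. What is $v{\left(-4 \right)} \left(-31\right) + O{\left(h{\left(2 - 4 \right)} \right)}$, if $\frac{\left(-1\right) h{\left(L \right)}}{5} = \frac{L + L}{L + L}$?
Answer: $- \frac{341}{10} \approx -34.1$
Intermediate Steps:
$h{\left(L \right)} = -5$ ($h{\left(L \right)} = - 5 \frac{L + L}{L + L} = - 5 \frac{2 L}{2 L} = - 5 \cdot 2 L \frac{1}{2 L} = \left(-5\right) 1 = -5$)
$O{\left(S \right)} = -3 + \frac{1}{2 S}$
$v{\left(J \right)} = 1$
$v{\left(-4 \right)} \left(-31\right) + O{\left(h{\left(2 - 4 \right)} \right)} = 1 \left(-31\right) - \left(3 - \frac{1}{2 \left(-5\right)}\right) = -31 + \left(-3 + \frac{1}{2} \left(- \frac{1}{5}\right)\right) = -31 - \frac{31}{10} = - \frac{341}{10}$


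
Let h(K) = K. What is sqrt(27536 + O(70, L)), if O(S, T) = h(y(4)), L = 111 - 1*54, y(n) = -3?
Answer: sqrt(27533) ≈ 165.93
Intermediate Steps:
L = 57 (L = 111 - 54 = 57)
O(S, T) = -3
sqrt(27536 + O(70, L)) = sqrt(27536 - 3) = sqrt(27533)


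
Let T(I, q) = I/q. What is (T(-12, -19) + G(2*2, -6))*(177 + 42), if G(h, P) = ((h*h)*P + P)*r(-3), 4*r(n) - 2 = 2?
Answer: -421794/19 ≈ -22200.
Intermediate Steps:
r(n) = 1 (r(n) = ½ + (¼)*2 = ½ + ½ = 1)
G(h, P) = P + P*h² (G(h, P) = ((h*h)*P + P)*1 = (h²*P + P)*1 = (P*h² + P)*1 = (P + P*h²)*1 = P + P*h²)
(T(-12, -19) + G(2*2, -6))*(177 + 42) = (-12/(-19) - 6*(1 + (2*2)²))*(177 + 42) = (-12*(-1/19) - 6*(1 + 4²))*219 = (12/19 - 6*(1 + 16))*219 = (12/19 - 6*17)*219 = (12/19 - 102)*219 = -1926/19*219 = -421794/19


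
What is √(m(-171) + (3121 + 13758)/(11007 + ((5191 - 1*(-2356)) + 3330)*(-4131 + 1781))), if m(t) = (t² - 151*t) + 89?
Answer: 3*√4000283289789333078/25549943 ≈ 234.84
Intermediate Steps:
m(t) = 89 + t² - 151*t
√(m(-171) + (3121 + 13758)/(11007 + ((5191 - 1*(-2356)) + 3330)*(-4131 + 1781))) = √((89 + (-171)² - 151*(-171)) + (3121 + 13758)/(11007 + ((5191 - 1*(-2356)) + 3330)*(-4131 + 1781))) = √((89 + 29241 + 25821) + 16879/(11007 + ((5191 + 2356) + 3330)*(-2350))) = √(55151 + 16879/(11007 + (7547 + 3330)*(-2350))) = √(55151 + 16879/(11007 + 10877*(-2350))) = √(55151 + 16879/(11007 - 25560950)) = √(55151 + 16879/(-25549943)) = √(55151 + 16879*(-1/25549943)) = √(55151 - 16879/25549943) = √(1409104889514/25549943) = 3*√4000283289789333078/25549943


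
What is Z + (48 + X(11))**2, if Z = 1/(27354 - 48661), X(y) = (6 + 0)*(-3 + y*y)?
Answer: 12177717551/21307 ≈ 5.7154e+5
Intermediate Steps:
X(y) = -18 + 6*y**2 (X(y) = 6*(-3 + y**2) = -18 + 6*y**2)
Z = -1/21307 (Z = 1/(-21307) = -1/21307 ≈ -4.6933e-5)
Z + (48 + X(11))**2 = -1/21307 + (48 + (-18 + 6*11**2))**2 = -1/21307 + (48 + (-18 + 6*121))**2 = -1/21307 + (48 + (-18 + 726))**2 = -1/21307 + (48 + 708)**2 = -1/21307 + 756**2 = -1/21307 + 571536 = 12177717551/21307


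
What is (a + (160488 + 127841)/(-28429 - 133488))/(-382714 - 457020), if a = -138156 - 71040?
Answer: 33872677061/135967210078 ≈ 0.24912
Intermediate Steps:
a = -209196
(a + (160488 + 127841)/(-28429 - 133488))/(-382714 - 457020) = (-209196 + (160488 + 127841)/(-28429 - 133488))/(-382714 - 457020) = (-209196 + 288329/(-161917))/(-839734) = (-209196 + 288329*(-1/161917))*(-1/839734) = (-209196 - 288329/161917)*(-1/839734) = -33872677061/161917*(-1/839734) = 33872677061/135967210078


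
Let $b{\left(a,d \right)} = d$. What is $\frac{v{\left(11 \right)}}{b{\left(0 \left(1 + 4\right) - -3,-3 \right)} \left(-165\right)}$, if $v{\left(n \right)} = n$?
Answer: $\frac{1}{45} \approx 0.022222$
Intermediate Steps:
$\frac{v{\left(11 \right)}}{b{\left(0 \left(1 + 4\right) - -3,-3 \right)} \left(-165\right)} = \frac{11}{\left(-3\right) \left(-165\right)} = \frac{11}{495} = 11 \cdot \frac{1}{495} = \frac{1}{45}$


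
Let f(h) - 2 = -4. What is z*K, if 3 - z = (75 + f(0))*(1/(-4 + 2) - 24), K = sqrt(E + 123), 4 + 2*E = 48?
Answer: 3583*sqrt(145)/2 ≈ 21573.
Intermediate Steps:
E = 22 (E = -2 + (1/2)*48 = -2 + 24 = 22)
f(h) = -2 (f(h) = 2 - 4 = -2)
K = sqrt(145) (K = sqrt(22 + 123) = sqrt(145) ≈ 12.042)
z = 3583/2 (z = 3 - (75 - 2)*(1/(-4 + 2) - 24) = 3 - 73*(1/(-2) - 24) = 3 - 73*(-1/2 - 24) = 3 - 73*(-49)/2 = 3 - 1*(-3577/2) = 3 + 3577/2 = 3583/2 ≈ 1791.5)
z*K = 3583*sqrt(145)/2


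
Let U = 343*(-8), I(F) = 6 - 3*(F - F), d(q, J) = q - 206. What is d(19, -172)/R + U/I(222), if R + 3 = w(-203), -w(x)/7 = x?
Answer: -1946057/4254 ≈ -457.47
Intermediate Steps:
d(q, J) = -206 + q
w(x) = -7*x
R = 1418 (R = -3 - 7*(-203) = -3 + 1421 = 1418)
I(F) = 6 (I(F) = 6 - 3*0 = 6 + 0 = 6)
U = -2744
d(19, -172)/R + U/I(222) = (-206 + 19)/1418 - 2744/6 = -187*1/1418 - 2744*⅙ = -187/1418 - 1372/3 = -1946057/4254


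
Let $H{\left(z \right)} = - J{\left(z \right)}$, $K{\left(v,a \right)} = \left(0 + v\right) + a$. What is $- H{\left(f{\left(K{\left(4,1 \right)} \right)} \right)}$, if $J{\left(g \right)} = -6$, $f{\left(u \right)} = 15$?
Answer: $-6$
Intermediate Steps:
$K{\left(v,a \right)} = a + v$ ($K{\left(v,a \right)} = v + a = a + v$)
$H{\left(z \right)} = 6$ ($H{\left(z \right)} = \left(-1\right) \left(-6\right) = 6$)
$- H{\left(f{\left(K{\left(4,1 \right)} \right)} \right)} = \left(-1\right) 6 = -6$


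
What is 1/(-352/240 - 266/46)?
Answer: -345/2501 ≈ -0.13794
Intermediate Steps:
1/(-352/240 - 266/46) = 1/(-352*1/240 - 266*1/46) = 1/(-22/15 - 133/23) = 1/(-2501/345) = -345/2501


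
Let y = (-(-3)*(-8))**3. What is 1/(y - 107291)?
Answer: -1/121115 ≈ -8.2566e-6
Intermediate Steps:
y = -13824 (y = (-1*24)**3 = (-24)**3 = -13824)
1/(y - 107291) = 1/(-13824 - 107291) = 1/(-121115) = -1/121115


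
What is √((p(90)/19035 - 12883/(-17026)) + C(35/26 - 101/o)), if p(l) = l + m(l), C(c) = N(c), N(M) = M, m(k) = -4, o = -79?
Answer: √1157685653749340560910/18491129865 ≈ 1.8401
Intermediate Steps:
C(c) = c
p(l) = -4 + l (p(l) = l - 4 = -4 + l)
√((p(90)/19035 - 12883/(-17026)) + C(35/26 - 101/o)) = √(((-4 + 90)/19035 - 12883/(-17026)) + (35/26 - 101/(-79))) = √((86*(1/19035) - 12883*(-1/17026)) + (35*(1/26) - 101*(-1/79))) = √((86/19035 + 12883/17026) + (35/26 + 101/79)) = √(246692141/324089910 + 5391/2054) = √(563468590606/166420168785) = √1157685653749340560910/18491129865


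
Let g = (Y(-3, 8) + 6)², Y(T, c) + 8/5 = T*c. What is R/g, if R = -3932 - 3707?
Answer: -190975/9604 ≈ -19.885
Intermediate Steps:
Y(T, c) = -8/5 + T*c
R = -7639
g = 9604/25 (g = ((-8/5 - 3*8) + 6)² = ((-8/5 - 24) + 6)² = (-128/5 + 6)² = (-98/5)² = 9604/25 ≈ 384.16)
R/g = -7639/9604/25 = -7639*25/9604 = -190975/9604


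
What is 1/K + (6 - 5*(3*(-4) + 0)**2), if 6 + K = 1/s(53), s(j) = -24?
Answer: -103554/145 ≈ -714.17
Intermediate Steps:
K = -145/24 (K = -6 + 1/(-24) = -6 - 1/24 = -145/24 ≈ -6.0417)
1/K + (6 - 5*(3*(-4) + 0)**2) = 1/(-145/24) + (6 - 5*(3*(-4) + 0)**2) = -24/145 + (6 - 5*(-12 + 0)**2) = -24/145 + (6 - 5*(-12)**2) = -24/145 + (6 - 5*144) = -24/145 + (6 - 720) = -24/145 - 714 = -103554/145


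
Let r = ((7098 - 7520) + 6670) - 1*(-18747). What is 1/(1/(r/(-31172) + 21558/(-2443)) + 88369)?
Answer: 733068761/64780477187613 ≈ 1.1316e-5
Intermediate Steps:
r = 24995 (r = (-422 + 6670) + 18747 = 6248 + 18747 = 24995)
1/(1/(r/(-31172) + 21558/(-2443)) + 88369) = 1/(1/(24995/(-31172) + 21558/(-2443)) + 88369) = 1/(1/(24995*(-1/31172) + 21558*(-1/2443)) + 88369) = 1/(1/(-24995/31172 - 21558/2443) + 88369) = 1/(1/(-733068761/76153196) + 88369) = 1/(-76153196/733068761 + 88369) = 1/(64780477187613/733068761) = 733068761/64780477187613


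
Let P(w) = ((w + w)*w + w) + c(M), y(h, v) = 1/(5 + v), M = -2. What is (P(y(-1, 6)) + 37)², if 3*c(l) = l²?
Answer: 194714116/131769 ≈ 1477.7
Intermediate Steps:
c(l) = l²/3
P(w) = 4/3 + w + 2*w² (P(w) = ((w + w)*w + w) + (⅓)*(-2)² = ((2*w)*w + w) + (⅓)*4 = (2*w² + w) + 4/3 = (w + 2*w²) + 4/3 = 4/3 + w + 2*w²)
(P(y(-1, 6)) + 37)² = ((4/3 + 1/(5 + 6) + 2*(1/(5 + 6))²) + 37)² = ((4/3 + 1/11 + 2*(1/11)²) + 37)² = ((4/3 + 1/11 + 2*(1/121)) + 37)² = ((4/3 + 1/11 + 2/121) + 37)² = (523/363 + 37)² = (13954/363)² = 194714116/131769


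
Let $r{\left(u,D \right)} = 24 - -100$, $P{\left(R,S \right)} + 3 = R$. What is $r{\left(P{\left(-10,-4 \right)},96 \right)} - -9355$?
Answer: $9479$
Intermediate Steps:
$P{\left(R,S \right)} = -3 + R$
$r{\left(u,D \right)} = 124$ ($r{\left(u,D \right)} = 24 + 100 = 124$)
$r{\left(P{\left(-10,-4 \right)},96 \right)} - -9355 = 124 - -9355 = 124 + 9355 = 9479$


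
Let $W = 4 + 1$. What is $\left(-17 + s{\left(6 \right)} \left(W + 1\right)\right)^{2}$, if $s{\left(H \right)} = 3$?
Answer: $1$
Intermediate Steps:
$W = 5$
$\left(-17 + s{\left(6 \right)} \left(W + 1\right)\right)^{2} = \left(-17 + 3 \left(5 + 1\right)\right)^{2} = \left(-17 + 3 \cdot 6\right)^{2} = \left(-17 + 18\right)^{2} = 1^{2} = 1$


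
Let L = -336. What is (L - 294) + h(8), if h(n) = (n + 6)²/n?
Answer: -1211/2 ≈ -605.50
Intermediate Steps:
h(n) = (6 + n)²/n
(L - 294) + h(8) = (-336 - 294) + (6 + 8)²/8 = -630 + (⅛)*14² = -630 + (⅛)*196 = -630 + 49/2 = -1211/2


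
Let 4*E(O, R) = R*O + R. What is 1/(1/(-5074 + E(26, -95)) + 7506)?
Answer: 22861/171594662 ≈ 0.00013323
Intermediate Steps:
E(O, R) = R/4 + O*R/4 (E(O, R) = (R*O + R)/4 = (O*R + R)/4 = (R + O*R)/4 = R/4 + O*R/4)
1/(1/(-5074 + E(26, -95)) + 7506) = 1/(1/(-5074 + (1/4)*(-95)*(1 + 26)) + 7506) = 1/(1/(-5074 + (1/4)*(-95)*27) + 7506) = 1/(1/(-5074 - 2565/4) + 7506) = 1/(1/(-22861/4) + 7506) = 1/(-4/22861 + 7506) = 1/(171594662/22861) = 22861/171594662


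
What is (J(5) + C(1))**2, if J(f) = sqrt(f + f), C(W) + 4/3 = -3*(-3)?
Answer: 619/9 + 46*sqrt(10)/3 ≈ 117.27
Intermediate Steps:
C(W) = 23/3 (C(W) = -4/3 - 3*(-3) = -4/3 + 9 = 23/3)
J(f) = sqrt(2)*sqrt(f) (J(f) = sqrt(2*f) = sqrt(2)*sqrt(f))
(J(5) + C(1))**2 = (sqrt(2)*sqrt(5) + 23/3)**2 = (sqrt(10) + 23/3)**2 = (23/3 + sqrt(10))**2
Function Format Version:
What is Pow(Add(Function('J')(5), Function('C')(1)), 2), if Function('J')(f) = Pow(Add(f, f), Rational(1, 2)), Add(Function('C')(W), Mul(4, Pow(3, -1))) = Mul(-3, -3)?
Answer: Add(Rational(619, 9), Mul(Rational(46, 3), Pow(10, Rational(1, 2)))) ≈ 117.27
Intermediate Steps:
Function('C')(W) = Rational(23, 3) (Function('C')(W) = Add(Rational(-4, 3), Mul(-3, -3)) = Add(Rational(-4, 3), 9) = Rational(23, 3))
Function('J')(f) = Mul(Pow(2, Rational(1, 2)), Pow(f, Rational(1, 2))) (Function('J')(f) = Pow(Mul(2, f), Rational(1, 2)) = Mul(Pow(2, Rational(1, 2)), Pow(f, Rational(1, 2))))
Pow(Add(Function('J')(5), Function('C')(1)), 2) = Pow(Add(Mul(Pow(2, Rational(1, 2)), Pow(5, Rational(1, 2))), Rational(23, 3)), 2) = Pow(Add(Pow(10, Rational(1, 2)), Rational(23, 3)), 2) = Pow(Add(Rational(23, 3), Pow(10, Rational(1, 2))), 2)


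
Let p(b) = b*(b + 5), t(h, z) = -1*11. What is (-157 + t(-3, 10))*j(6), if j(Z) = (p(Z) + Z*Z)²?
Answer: -1747872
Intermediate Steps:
t(h, z) = -11
p(b) = b*(5 + b)
j(Z) = (Z² + Z*(5 + Z))² (j(Z) = (Z*(5 + Z) + Z*Z)² = (Z*(5 + Z) + Z²)² = (Z² + Z*(5 + Z))²)
(-157 + t(-3, 10))*j(6) = (-157 - 11)*(6²*(5 + 2*6)²) = -6048*(5 + 12)² = -6048*17² = -6048*289 = -168*10404 = -1747872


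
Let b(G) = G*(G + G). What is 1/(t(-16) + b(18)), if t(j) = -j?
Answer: 1/664 ≈ 0.0015060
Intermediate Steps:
b(G) = 2*G² (b(G) = G*(2*G) = 2*G²)
1/(t(-16) + b(18)) = 1/(-1*(-16) + 2*18²) = 1/(16 + 2*324) = 1/(16 + 648) = 1/664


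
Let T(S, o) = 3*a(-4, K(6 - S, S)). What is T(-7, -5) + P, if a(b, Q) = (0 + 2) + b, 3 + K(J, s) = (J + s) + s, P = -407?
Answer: -413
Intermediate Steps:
K(J, s) = -3 + J + 2*s (K(J, s) = -3 + ((J + s) + s) = -3 + (J + 2*s) = -3 + J + 2*s)
a(b, Q) = 2 + b
T(S, o) = -6 (T(S, o) = 3*(2 - 4) = 3*(-2) = -6)
T(-7, -5) + P = -6 - 407 = -413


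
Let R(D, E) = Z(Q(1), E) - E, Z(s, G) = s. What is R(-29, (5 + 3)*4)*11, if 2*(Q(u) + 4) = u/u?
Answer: -781/2 ≈ -390.50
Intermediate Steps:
Q(u) = -7/2 (Q(u) = -4 + (u/u)/2 = -4 + (½)*1 = -4 + ½ = -7/2)
R(D, E) = -7/2 - E
R(-29, (5 + 3)*4)*11 = (-7/2 - (5 + 3)*4)*11 = (-7/2 - 8*4)*11 = (-7/2 - 1*32)*11 = (-7/2 - 32)*11 = -71/2*11 = -781/2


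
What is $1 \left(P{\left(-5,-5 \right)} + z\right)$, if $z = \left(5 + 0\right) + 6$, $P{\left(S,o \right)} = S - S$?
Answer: $11$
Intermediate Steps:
$P{\left(S,o \right)} = 0$
$z = 11$ ($z = 5 + 6 = 11$)
$1 \left(P{\left(-5,-5 \right)} + z\right) = 1 \left(0 + 11\right) = 1 \cdot 11 = 11$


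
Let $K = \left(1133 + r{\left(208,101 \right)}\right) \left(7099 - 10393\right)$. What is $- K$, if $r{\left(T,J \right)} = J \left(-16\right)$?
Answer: $-1591002$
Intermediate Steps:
$r{\left(T,J \right)} = - 16 J$
$K = 1591002$ ($K = \left(1133 - 1616\right) \left(7099 - 10393\right) = \left(1133 - 1616\right) \left(-3294\right) = \left(-483\right) \left(-3294\right) = 1591002$)
$- K = \left(-1\right) 1591002 = -1591002$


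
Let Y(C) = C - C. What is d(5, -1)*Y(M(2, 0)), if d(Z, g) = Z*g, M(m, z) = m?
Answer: 0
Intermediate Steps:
Y(C) = 0
d(5, -1)*Y(M(2, 0)) = (5*(-1))*0 = -5*0 = 0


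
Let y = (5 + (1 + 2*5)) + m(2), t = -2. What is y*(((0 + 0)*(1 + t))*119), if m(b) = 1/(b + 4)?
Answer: 0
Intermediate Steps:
m(b) = 1/(4 + b)
y = 97/6 (y = (5 + (1 + 2*5)) + 1/(4 + 2) = (5 + (1 + 10)) + 1/6 = (5 + 11) + 1/6 = 16 + 1/6 = 97/6 ≈ 16.167)
y*(((0 + 0)*(1 + t))*119) = 97*(((0 + 0)*(1 - 2))*119)/6 = 97*((0*(-1))*119)/6 = 97*(0*119)/6 = (97/6)*0 = 0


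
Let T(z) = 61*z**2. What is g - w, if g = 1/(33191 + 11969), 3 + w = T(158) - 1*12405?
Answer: -68209483359/45160 ≈ -1.5104e+6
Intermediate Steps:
w = 1510396 (w = -3 + (61*158**2 - 1*12405) = -3 + (61*24964 - 12405) = -3 + (1522804 - 12405) = -3 + 1510399 = 1510396)
g = 1/45160 ≈ 2.2143e-5
g - w = 1/45160 - 1*1510396 = 1/45160 - 1510396 = -68209483359/45160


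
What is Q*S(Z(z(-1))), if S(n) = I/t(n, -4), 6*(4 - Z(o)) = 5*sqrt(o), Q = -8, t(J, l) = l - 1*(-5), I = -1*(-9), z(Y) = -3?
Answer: -72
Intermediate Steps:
I = 9
t(J, l) = 5 + l (t(J, l) = l + 5 = 5 + l)
Z(o) = 4 - 5*sqrt(o)/6
S(n) = 9 (S(n) = 9/(5 - 4) = 9/1 = 9*1 = 9)
Q*S(Z(z(-1))) = -8*9 = -72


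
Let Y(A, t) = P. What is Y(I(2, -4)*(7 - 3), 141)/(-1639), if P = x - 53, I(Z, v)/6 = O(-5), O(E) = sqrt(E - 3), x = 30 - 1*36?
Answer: 59/1639 ≈ 0.035998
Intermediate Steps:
x = -6 (x = 30 - 36 = -6)
O(E) = sqrt(-3 + E)
I(Z, v) = 12*I*sqrt(2) (I(Z, v) = 6*sqrt(-3 - 5) = 6*sqrt(-8) = 6*(2*I*sqrt(2)) = 12*I*sqrt(2))
P = -59 (P = -6 - 53 = -59)
Y(A, t) = -59
Y(I(2, -4)*(7 - 3), 141)/(-1639) = -59/(-1639) = -59*(-1/1639) = 59/1639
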